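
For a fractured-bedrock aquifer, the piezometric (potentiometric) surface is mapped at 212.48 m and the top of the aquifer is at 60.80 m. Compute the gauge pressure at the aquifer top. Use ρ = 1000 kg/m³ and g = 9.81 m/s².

Pressure head at the aquifer top: ψ = h − z = 212.48 − 60.80 = 151.68 m.
P = ρgψ = 1000 × 9.81 × 151.68 = 1487981 Pa ≈ 1490 kPa.

P ≈ 1490 kPa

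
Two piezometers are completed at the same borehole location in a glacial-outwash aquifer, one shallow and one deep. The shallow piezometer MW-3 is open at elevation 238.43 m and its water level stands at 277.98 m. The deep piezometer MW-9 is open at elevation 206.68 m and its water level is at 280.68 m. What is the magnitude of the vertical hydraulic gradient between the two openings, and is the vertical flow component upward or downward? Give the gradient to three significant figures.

Total head at MW-3: h = 277.98 m (water level in the standpipe).
Total head at MW-9: h = 280.68 m.
Δh = h(MW-3) − h(MW-9) = 277.98 − 280.68 = -2.70 m.
Vertical separation Δz = 238.43 − 206.68 = 31.75 m.
|i_v| = |Δh| / Δz = 2.70 / 31.75 = 0.0850.
Head is higher in the deep piezometer, so vertical flow is upward (discharge condition).

|i_v| ≈ 0.0850; vertical flow is upward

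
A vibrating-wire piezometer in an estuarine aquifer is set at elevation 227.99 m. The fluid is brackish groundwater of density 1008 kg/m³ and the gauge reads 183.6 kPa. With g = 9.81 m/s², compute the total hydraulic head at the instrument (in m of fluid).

h ≈ 246.56 m

ψ = P/(ρg) = 183.6×1000 / (1008 × 9.81) = 18.57 m.
h = z + ψ = 227.99 + 18.57 = 246.56 m.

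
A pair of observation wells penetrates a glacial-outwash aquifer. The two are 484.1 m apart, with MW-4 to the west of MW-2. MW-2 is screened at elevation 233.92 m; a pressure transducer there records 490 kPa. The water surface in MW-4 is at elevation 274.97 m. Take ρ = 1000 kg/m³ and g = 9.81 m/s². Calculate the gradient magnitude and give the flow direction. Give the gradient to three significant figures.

i ≈ 0.0184; groundwater flows toward the west

Pressure head at MW-2: ψ = P/(ρg) = 490×1000 / (1000 × 9.81) = 49.95 m.
Total head at MW-2: h = z + ψ = 233.92 + 49.95 = 283.87 m.
Total head at MW-4: h = 274.97 m (water level in the piezometer is the total head).
Head difference: h(MW-2) − h(MW-4) = 283.87 − 274.97 = 8.90 m.
Hydraulic gradient: i = |Δh| / L = 8.90 / 484.1 = 0.0184.
Flow is from higher to lower head: from MW-2 toward MW-4, i.e. toward the west.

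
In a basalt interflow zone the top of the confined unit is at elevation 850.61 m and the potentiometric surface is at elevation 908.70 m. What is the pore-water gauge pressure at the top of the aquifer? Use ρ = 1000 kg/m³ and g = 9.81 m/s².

P ≈ 570 kPa

Pressure head at the aquifer top: ψ = h − z = 908.70 − 850.61 = 58.09 m.
P = ρgψ = 1000 × 9.81 × 58.09 = 569863 Pa ≈ 570 kPa.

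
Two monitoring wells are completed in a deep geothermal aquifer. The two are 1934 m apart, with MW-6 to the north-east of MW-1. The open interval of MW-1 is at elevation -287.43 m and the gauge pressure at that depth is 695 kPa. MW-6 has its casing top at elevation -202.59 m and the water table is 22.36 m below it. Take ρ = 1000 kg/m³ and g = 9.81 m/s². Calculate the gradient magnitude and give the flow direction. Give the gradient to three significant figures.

i ≈ 0.00433; groundwater flows toward the north-east

Pressure head at MW-1: ψ = P/(ρg) = 695×1000 / (1000 × 9.81) = 70.85 m.
Total head at MW-1: h = z + ψ = -287.43 + 70.85 = -216.58 m.
Total head at MW-6: h = -202.59 − 22.36 = -224.95 m.
Head difference: h(MW-1) − h(MW-6) = -216.58 − (-224.95) = 8.37 m.
Hydraulic gradient: i = |Δh| / L = 8.37 / 1934 = 0.00433.
Flow is from higher to lower head: from MW-1 toward MW-6, i.e. toward the north-east.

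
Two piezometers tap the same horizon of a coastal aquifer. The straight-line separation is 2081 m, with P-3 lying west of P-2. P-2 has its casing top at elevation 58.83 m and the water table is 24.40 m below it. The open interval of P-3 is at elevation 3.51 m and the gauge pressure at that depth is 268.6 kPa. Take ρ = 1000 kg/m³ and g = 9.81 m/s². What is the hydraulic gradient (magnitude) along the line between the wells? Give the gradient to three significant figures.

i ≈ 0.00170

Total head at P-2: h = 58.83 − 24.40 = 34.43 m.
Pressure head at P-3: ψ = P/(ρg) = 268.6×1000 / (1000 × 9.81) = 27.38 m.
Total head at P-3: h = z + ψ = 3.51 + 27.38 = 30.89 m.
Head difference: h(P-2) − h(P-3) = 34.43 − 30.89 = 3.54 m.
Hydraulic gradient: i = |Δh| / L = 3.54 / 2081 = 0.00170.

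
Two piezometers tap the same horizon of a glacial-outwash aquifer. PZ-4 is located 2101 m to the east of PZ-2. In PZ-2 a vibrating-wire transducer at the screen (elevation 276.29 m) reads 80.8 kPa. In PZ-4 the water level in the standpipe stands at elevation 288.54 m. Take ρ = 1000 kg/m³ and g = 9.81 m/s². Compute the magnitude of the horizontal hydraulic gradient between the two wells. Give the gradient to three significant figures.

i ≈ 0.00191

Pressure head at PZ-2: ψ = P/(ρg) = 80.8×1000 / (1000 × 9.81) = 8.24 m.
Total head at PZ-2: h = z + ψ = 276.29 + 8.24 = 284.53 m.
Total head at PZ-4: h = 288.54 m (water level in the piezometer is the total head).
Head difference: h(PZ-2) − h(PZ-4) = 284.53 − 288.54 = -4.01 m.
Hydraulic gradient: i = |Δh| / L = 4.01 / 2101 = 0.00191.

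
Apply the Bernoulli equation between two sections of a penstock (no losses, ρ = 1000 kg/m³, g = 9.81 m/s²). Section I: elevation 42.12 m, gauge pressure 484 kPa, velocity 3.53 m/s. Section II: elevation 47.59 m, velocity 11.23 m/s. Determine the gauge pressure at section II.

P₂ ≈ 374 kPa

Pressure head at I: ψ₁ = P₁/(ρg) = 484×1000 / (1000 × 9.81) = 49.34 m.
Velocity heads: v₁²/2g = 3.53²/19.62 = 0.635 m; v₂²/2g = 11.23²/19.62 = 6.428 m.
Total head H = z₁ + ψ₁ + v₁²/2g = 42.12 + 49.34 + 0.635 = 92.10 m.
ψ₂ = H − z₂ − v₂²/2g = 92.10 − 47.59 − 6.428 = 38.08 m.
P₂ = ρgψ₂ = 1000 × 9.81 × 38.08 ≈ 374 kPa.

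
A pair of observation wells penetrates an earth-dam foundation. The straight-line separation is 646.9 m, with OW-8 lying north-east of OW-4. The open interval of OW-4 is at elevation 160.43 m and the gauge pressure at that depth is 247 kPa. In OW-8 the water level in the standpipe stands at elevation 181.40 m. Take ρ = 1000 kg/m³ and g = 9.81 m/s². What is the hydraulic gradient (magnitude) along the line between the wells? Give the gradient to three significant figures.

i ≈ 0.00651

Pressure head at OW-4: ψ = P/(ρg) = 247×1000 / (1000 × 9.81) = 25.18 m.
Total head at OW-4: h = z + ψ = 160.43 + 25.18 = 185.61 m.
Total head at OW-8: h = 181.40 m (water level in the piezometer is the total head).
Head difference: h(OW-4) − h(OW-8) = 185.61 − 181.40 = 4.21 m.
Hydraulic gradient: i = |Δh| / L = 4.21 / 646.9 = 0.00651.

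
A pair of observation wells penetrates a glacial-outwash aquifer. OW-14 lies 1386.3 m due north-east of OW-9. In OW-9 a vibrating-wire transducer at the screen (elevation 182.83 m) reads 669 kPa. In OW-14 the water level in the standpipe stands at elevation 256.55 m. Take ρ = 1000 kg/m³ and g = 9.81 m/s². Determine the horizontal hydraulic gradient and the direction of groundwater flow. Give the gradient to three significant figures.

Pressure head at OW-9: ψ = P/(ρg) = 669×1000 / (1000 × 9.81) = 68.20 m.
Total head at OW-9: h = z + ψ = 182.83 + 68.20 = 251.03 m.
Total head at OW-14: h = 256.55 m (water level in the piezometer is the total head).
Head difference: h(OW-9) − h(OW-14) = 251.03 − 256.55 = -5.52 m.
Hydraulic gradient: i = |Δh| / L = 5.52 / 1386.3 = 0.00398.
Flow is from higher to lower head: from OW-14 toward OW-9, i.e. toward the south-west.

i ≈ 0.00398; groundwater flows toward the south-west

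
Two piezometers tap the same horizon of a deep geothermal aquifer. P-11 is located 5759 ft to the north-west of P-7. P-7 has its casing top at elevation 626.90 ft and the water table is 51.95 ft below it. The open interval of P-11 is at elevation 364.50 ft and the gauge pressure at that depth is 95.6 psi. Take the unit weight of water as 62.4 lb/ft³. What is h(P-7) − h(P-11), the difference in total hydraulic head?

Δh ≈ -10.17 ft

Total head at P-7: h = 626.90 − 51.95 = 574.95 ft.
Pressure head at P-11: ψ = 144·P/γ = 144 × 95.6 / 62.4 = 220.62 ft.
Total head at P-11: h = z + ψ = 364.50 + 220.62 = 585.12 ft.
Head difference: h(P-7) − h(P-11) = 574.95 − 585.12 = -10.17 ft.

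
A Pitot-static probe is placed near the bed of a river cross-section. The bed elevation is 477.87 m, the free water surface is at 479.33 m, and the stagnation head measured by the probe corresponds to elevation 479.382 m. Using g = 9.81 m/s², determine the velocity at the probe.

Near the bed, under hydrostatic conditions, the piezometric head (z + ψ) equals the free-surface elevation, 479.33 m.
Velocity head = total − piezometric = 479.382 − 479.33 = 0.052 m.
v = √(2g·h_v) = √(2 × 9.81 × 0.052) = 1.01 m/s.

v ≈ 1.01 m/s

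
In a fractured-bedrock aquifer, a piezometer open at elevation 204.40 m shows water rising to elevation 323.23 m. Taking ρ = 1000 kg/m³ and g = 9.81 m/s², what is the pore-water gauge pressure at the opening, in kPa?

P ≈ 1170 kPa

Pressure head ψ = h − z = 323.23 − 204.40 = 118.83 m.
P = ρgψ = 1000 × 9.81 × 118.83 = 1165722 Pa ≈ 1170 kPa.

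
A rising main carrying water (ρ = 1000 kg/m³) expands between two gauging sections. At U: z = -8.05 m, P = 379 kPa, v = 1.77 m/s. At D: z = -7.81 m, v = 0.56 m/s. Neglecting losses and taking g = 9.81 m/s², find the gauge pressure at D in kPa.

Pressure head at U: ψ₁ = P₁/(ρg) = 379×1000 / (1000 × 9.81) = 38.63 m.
Velocity heads: v₁²/2g = 1.77²/19.62 = 0.160 m; v₂²/2g = 0.56²/19.62 = 0.016 m.
Total head H = z₁ + ψ₁ + v₁²/2g = -8.05 + 38.63 + 0.160 = 30.74 m.
ψ₂ = H − z₂ − v₂²/2g = 30.74 − (-7.81) − 0.016 = 38.53 m.
P₂ = ρgψ₂ = 1000 × 9.81 × 38.53 ≈ 378 kPa.

P₂ ≈ 378 kPa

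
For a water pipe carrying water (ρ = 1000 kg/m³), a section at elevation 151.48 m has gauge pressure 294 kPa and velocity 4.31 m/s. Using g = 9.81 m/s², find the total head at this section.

h ≈ 182.40 m

Pressure head ψ = P/(ρg) = 294×1000 / (1000 × 9.81) = 29.97 m.
Velocity head = v²/(2g) = 4.31² / (2 × 9.81) = 0.947 m.
h = z + ψ + v²/(2g) = 151.48 + 29.97 + 0.947 = 182.40 m.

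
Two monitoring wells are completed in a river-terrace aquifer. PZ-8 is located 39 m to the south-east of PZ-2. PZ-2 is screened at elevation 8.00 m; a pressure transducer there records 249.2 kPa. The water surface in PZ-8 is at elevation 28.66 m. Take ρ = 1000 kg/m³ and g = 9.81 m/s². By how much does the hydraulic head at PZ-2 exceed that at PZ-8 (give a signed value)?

Δh ≈ 4.74 m

Pressure head at PZ-2: ψ = P/(ρg) = 249.2×1000 / (1000 × 9.81) = 25.40 m.
Total head at PZ-2: h = z + ψ = 8.00 + 25.40 = 33.40 m.
Total head at PZ-8: h = 28.66 m (water level in the piezometer is the total head).
Head difference: h(PZ-2) − h(PZ-8) = 33.40 − 28.66 = 4.74 m.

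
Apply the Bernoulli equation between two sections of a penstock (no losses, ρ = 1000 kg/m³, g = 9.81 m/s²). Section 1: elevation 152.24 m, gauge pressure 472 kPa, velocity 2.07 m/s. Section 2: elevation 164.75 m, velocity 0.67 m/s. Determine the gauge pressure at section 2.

P₂ ≈ 351 kPa

Pressure head at 1: ψ₁ = P₁/(ρg) = 472×1000 / (1000 × 9.81) = 48.11 m.
Velocity heads: v₁²/2g = 2.07²/19.62 = 0.218 m; v₂²/2g = 0.67²/19.62 = 0.023 m.
Total head H = z₁ + ψ₁ + v₁²/2g = 152.24 + 48.11 + 0.218 = 200.57 m.
ψ₂ = H − z₂ − v₂²/2g = 200.57 − 164.75 − 0.023 = 35.80 m.
P₂ = ρgψ₂ = 1000 × 9.81 × 35.80 ≈ 351 kPa.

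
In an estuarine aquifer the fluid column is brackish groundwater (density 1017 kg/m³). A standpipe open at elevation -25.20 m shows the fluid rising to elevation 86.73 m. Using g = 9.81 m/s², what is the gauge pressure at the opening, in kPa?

P ≈ 1120 kPa

Pressure head ψ = h − z = 86.73 − (-25.20) = 111.93 m.
P = ρgψ = 1017 × 9.81 × 111.93 = 1116700 Pa ≈ 1120 kPa.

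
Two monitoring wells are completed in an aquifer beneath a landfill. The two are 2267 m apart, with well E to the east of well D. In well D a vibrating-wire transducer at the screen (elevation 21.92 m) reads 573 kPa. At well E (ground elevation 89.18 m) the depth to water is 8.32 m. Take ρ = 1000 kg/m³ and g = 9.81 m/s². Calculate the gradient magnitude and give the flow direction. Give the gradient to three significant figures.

Pressure head at well D: ψ = P/(ρg) = 573×1000 / (1000 × 9.81) = 58.41 m.
Total head at well D: h = z + ψ = 21.92 + 58.41 = 80.33 m.
Total head at well E: h = 89.18 − 8.32 = 80.86 m.
Head difference: h(well D) − h(well E) = 80.33 − 80.86 = -0.53 m.
Hydraulic gradient: i = |Δh| / L = 0.53 / 2267 = 0.000234.
Flow is from higher to lower head: from well E toward well D, i.e. toward the west.

i ≈ 0.000234; groundwater flows toward the west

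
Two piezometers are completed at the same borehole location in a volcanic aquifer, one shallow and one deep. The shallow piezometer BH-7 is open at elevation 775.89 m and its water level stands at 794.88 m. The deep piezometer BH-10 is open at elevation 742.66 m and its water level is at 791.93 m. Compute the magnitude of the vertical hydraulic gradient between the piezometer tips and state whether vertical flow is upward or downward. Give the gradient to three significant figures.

|i_v| ≈ 0.0888; vertical flow is downward

Total head at BH-7: h = 794.88 m (water level in the standpipe).
Total head at BH-10: h = 791.93 m.
Δh = h(BH-7) − h(BH-10) = 794.88 − 791.93 = 2.95 m.
Vertical separation Δz = 775.89 − 742.66 = 33.23 m.
|i_v| = |Δh| / Δz = 2.95 / 33.23 = 0.0888.
Head is higher in the shallow piezometer, so vertical flow is downward (recharge condition).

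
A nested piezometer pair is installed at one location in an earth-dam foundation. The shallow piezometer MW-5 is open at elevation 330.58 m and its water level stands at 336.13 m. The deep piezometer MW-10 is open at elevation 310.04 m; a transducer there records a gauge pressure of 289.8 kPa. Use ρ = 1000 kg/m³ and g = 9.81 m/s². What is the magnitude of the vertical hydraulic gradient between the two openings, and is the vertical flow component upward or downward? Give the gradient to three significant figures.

Total head at MW-5: h = 336.13 m (water level in the standpipe).
Pressure head at MW-10: ψ = P/(ρg) = 289.8×1000 / (1000 × 9.81) = 29.54 m.
Total head at MW-10: h = z + ψ = 310.04 + 29.54 = 339.58 m.
Δh = h(MW-5) − h(MW-10) = 336.13 − 339.58 = -3.45 m.
Vertical separation Δz = 330.58 − 310.04 = 20.54 m.
|i_v| = |Δh| / Δz = 3.45 / 20.54 = 0.168.
Head is higher in the deep piezometer, so vertical flow is upward (discharge condition).

|i_v| ≈ 0.168; vertical flow is upward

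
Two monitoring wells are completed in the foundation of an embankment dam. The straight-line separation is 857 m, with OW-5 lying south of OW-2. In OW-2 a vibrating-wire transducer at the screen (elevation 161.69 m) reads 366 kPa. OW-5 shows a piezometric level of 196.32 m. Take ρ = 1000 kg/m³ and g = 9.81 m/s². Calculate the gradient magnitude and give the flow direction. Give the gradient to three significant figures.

Pressure head at OW-2: ψ = P/(ρg) = 366×1000 / (1000 × 9.81) = 37.31 m.
Total head at OW-2: h = z + ψ = 161.69 + 37.31 = 199.00 m.
Total head at OW-5: h = 196.32 m (water level in the piezometer is the total head).
Head difference: h(OW-2) − h(OW-5) = 199.00 − 196.32 = 2.68 m.
Hydraulic gradient: i = |Δh| / L = 2.68 / 857 = 0.00313.
Flow is from higher to lower head: from OW-2 toward OW-5, i.e. toward the south.

i ≈ 0.00313; groundwater flows toward the south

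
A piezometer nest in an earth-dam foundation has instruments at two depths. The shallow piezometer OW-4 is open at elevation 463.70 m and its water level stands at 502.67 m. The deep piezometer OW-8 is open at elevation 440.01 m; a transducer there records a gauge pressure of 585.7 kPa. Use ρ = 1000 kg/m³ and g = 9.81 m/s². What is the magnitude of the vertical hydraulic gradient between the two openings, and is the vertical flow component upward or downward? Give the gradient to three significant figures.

Total head at OW-4: h = 502.67 m (water level in the standpipe).
Pressure head at OW-8: ψ = P/(ρg) = 585.7×1000 / (1000 × 9.81) = 59.70 m.
Total head at OW-8: h = z + ψ = 440.01 + 59.70 = 499.71 m.
Δh = h(OW-4) − h(OW-8) = 502.67 − 499.71 = 2.96 m.
Vertical separation Δz = 463.70 − 440.01 = 23.69 m.
|i_v| = |Δh| / Δz = 2.96 / 23.69 = 0.125.
Head is higher in the shallow piezometer, so vertical flow is downward (recharge condition).

|i_v| ≈ 0.125; vertical flow is downward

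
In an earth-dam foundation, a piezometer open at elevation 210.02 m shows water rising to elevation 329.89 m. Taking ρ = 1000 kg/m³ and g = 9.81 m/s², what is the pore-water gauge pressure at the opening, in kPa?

Pressure head ψ = h − z = 329.89 − 210.02 = 119.87 m.
P = ρgψ = 1000 × 9.81 × 119.87 = 1175925 Pa ≈ 1180 kPa.

P ≈ 1180 kPa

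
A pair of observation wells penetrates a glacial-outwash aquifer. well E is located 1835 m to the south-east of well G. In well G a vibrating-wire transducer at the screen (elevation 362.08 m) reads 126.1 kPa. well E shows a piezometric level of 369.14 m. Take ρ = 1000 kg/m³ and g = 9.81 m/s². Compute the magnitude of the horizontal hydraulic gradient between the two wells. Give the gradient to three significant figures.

i ≈ 0.00316

Pressure head at well G: ψ = P/(ρg) = 126.1×1000 / (1000 × 9.81) = 12.85 m.
Total head at well G: h = z + ψ = 362.08 + 12.85 = 374.93 m.
Total head at well E: h = 369.14 m (water level in the piezometer is the total head).
Head difference: h(well G) − h(well E) = 374.93 − 369.14 = 5.79 m.
Hydraulic gradient: i = |Δh| / L = 5.79 / 1835 = 0.00316.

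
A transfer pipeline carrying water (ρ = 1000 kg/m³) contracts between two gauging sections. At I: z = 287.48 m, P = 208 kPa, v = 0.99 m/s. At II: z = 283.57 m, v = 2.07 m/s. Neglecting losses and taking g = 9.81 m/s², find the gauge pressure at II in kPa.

P₂ ≈ 245 kPa

Pressure head at I: ψ₁ = P₁/(ρg) = 208×1000 / (1000 × 9.81) = 21.20 m.
Velocity heads: v₁²/2g = 0.99²/19.62 = 0.050 m; v₂²/2g = 2.07²/19.62 = 0.218 m.
Total head H = z₁ + ψ₁ + v₁²/2g = 287.48 + 21.20 + 0.050 = 308.73 m.
ψ₂ = H − z₂ − v₂²/2g = 308.73 − 283.57 − 0.218 = 24.94 m.
P₂ = ρgψ₂ = 1000 × 9.81 × 24.94 ≈ 245 kPa.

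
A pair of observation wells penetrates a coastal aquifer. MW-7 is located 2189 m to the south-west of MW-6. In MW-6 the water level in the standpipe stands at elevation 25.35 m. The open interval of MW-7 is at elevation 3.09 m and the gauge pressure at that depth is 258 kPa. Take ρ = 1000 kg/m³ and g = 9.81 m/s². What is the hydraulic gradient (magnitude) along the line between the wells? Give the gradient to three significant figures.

Total head at MW-6: h = 25.35 m (water level in the piezometer is the total head).
Pressure head at MW-7: ψ = P/(ρg) = 258×1000 / (1000 × 9.81) = 26.30 m.
Total head at MW-7: h = z + ψ = 3.09 + 26.30 = 29.39 m.
Head difference: h(MW-6) − h(MW-7) = 25.35 − 29.39 = -4.04 m.
Hydraulic gradient: i = |Δh| / L = 4.04 / 2189 = 0.00185.

i ≈ 0.00185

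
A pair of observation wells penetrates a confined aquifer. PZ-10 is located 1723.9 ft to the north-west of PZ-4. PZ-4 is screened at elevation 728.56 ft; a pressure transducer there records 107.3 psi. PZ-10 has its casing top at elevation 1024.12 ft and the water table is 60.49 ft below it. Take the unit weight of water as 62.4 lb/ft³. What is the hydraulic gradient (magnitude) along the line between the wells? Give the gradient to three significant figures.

Pressure head at PZ-4: ψ = 144·P/γ = 144 × 107.3 / 62.4 = 247.62 ft.
Total head at PZ-4: h = z + ψ = 728.56 + 247.62 = 976.18 ft.
Total head at PZ-10: h = 1024.12 − 60.49 = 963.63 ft.
Head difference: h(PZ-4) − h(PZ-10) = 976.18 − 963.63 = 12.55 ft.
Hydraulic gradient: i = |Δh| / L = 12.55 / 1723.9 = 0.00728.

i ≈ 0.00728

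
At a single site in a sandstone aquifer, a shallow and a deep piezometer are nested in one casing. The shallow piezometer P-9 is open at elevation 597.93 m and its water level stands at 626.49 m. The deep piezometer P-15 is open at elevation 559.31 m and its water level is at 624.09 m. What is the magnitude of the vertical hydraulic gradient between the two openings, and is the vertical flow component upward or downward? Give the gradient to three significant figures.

|i_v| ≈ 0.0621; vertical flow is downward

Total head at P-9: h = 626.49 m (water level in the standpipe).
Total head at P-15: h = 624.09 m.
Δh = h(P-9) − h(P-15) = 626.49 − 624.09 = 2.40 m.
Vertical separation Δz = 597.93 − 559.31 = 38.62 m.
|i_v| = |Δh| / Δz = 2.40 / 38.62 = 0.0621.
Head is higher in the shallow piezometer, so vertical flow is downward (recharge condition).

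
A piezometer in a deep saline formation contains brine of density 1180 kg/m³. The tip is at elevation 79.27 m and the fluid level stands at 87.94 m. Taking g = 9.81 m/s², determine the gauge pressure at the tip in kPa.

Pressure head ψ = h − z = 87.94 − 79.27 = 8.67 m.
P = ρgψ = 1180 × 9.81 × 8.67 = 100362 Pa ≈ 100 kPa.

P ≈ 100 kPa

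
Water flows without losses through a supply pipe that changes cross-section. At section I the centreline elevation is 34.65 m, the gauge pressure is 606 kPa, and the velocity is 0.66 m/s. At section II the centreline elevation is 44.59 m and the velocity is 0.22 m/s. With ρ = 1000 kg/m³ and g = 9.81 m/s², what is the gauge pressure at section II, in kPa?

P₂ ≈ 509 kPa

Pressure head at I: ψ₁ = P₁/(ρg) = 606×1000 / (1000 × 9.81) = 61.77 m.
Velocity heads: v₁²/2g = 0.66²/19.62 = 0.022 m; v₂²/2g = 0.22²/19.62 = 0.002 m.
Total head H = z₁ + ψ₁ + v₁²/2g = 34.65 + 61.77 + 0.022 = 96.44 m.
ψ₂ = H − z₂ − v₂²/2g = 96.44 − 44.59 − 0.002 = 51.85 m.
P₂ = ρgψ₂ = 1000 × 9.81 × 51.85 ≈ 509 kPa.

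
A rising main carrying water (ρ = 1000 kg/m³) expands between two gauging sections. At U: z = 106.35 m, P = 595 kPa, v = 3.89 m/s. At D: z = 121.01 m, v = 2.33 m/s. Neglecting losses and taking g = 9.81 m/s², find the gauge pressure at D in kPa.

P₂ ≈ 456 kPa

Pressure head at U: ψ₁ = P₁/(ρg) = 595×1000 / (1000 × 9.81) = 60.65 m.
Velocity heads: v₁²/2g = 3.89²/19.62 = 0.771 m; v₂²/2g = 2.33²/19.62 = 0.277 m.
Total head H = z₁ + ψ₁ + v₁²/2g = 106.35 + 60.65 + 0.771 = 167.77 m.
ψ₂ = H − z₂ − v₂²/2g = 167.77 − 121.01 − 0.277 = 46.48 m.
P₂ = ρgψ₂ = 1000 × 9.81 × 46.48 ≈ 456 kPa.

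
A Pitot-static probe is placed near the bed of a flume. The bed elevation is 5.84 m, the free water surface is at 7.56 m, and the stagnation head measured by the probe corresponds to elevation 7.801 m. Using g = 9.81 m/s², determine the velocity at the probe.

Near the bed, under hydrostatic conditions, the piezometric head (z + ψ) equals the free-surface elevation, 7.56 m.
Velocity head = total − piezometric = 7.801 − 7.56 = 0.241 m.
v = √(2g·h_v) = √(2 × 9.81 × 0.241) = 2.17 m/s.

v ≈ 2.17 m/s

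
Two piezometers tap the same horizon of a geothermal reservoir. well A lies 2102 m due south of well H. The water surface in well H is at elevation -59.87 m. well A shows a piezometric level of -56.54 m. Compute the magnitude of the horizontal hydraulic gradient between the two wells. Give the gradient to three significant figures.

Total head at well H: h = -59.87 m (water level in the piezometer is the total head).
Total head at well A: h = -56.54 m (water level in the piezometer is the total head).
Head difference: h(well H) − h(well A) = -59.87 − (-56.54) = -3.33 m.
Hydraulic gradient: i = |Δh| / L = 3.33 / 2102 = 0.00158.

i ≈ 0.00158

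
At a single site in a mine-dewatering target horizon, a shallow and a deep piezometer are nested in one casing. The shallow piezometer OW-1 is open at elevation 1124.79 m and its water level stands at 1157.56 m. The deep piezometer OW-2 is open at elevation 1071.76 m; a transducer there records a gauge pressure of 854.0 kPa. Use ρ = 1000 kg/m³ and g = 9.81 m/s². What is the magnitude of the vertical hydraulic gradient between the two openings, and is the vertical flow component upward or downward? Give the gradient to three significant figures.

Total head at OW-1: h = 1157.56 m (water level in the standpipe).
Pressure head at OW-2: ψ = P/(ρg) = 854.0×1000 / (1000 × 9.81) = 87.05 m.
Total head at OW-2: h = z + ψ = 1071.76 + 87.05 = 1158.81 m.
Δh = h(OW-1) − h(OW-2) = 1157.56 − 1158.81 = -1.25 m.
Vertical separation Δz = 1124.79 − 1071.76 = 53.03 m.
|i_v| = |Δh| / Δz = 1.25 / 53.03 = 0.0236.
Head is higher in the deep piezometer, so vertical flow is upward (discharge condition).

|i_v| ≈ 0.0236; vertical flow is upward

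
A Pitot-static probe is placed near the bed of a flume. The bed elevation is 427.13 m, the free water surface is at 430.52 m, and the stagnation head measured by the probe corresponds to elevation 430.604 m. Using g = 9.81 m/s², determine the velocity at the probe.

Near the bed, under hydrostatic conditions, the piezometric head (z + ψ) equals the free-surface elevation, 430.52 m.
Velocity head = total − piezometric = 430.604 − 430.52 = 0.084 m.
v = √(2g·h_v) = √(2 × 9.81 × 0.084) = 1.28 m/s.

v ≈ 1.28 m/s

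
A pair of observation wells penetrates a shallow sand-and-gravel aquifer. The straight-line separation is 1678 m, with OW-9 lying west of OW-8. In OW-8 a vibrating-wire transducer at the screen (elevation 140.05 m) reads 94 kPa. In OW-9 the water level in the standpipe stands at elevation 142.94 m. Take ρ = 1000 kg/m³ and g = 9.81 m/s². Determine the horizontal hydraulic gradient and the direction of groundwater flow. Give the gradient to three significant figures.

Pressure head at OW-8: ψ = P/(ρg) = 94×1000 / (1000 × 9.81) = 9.58 m.
Total head at OW-8: h = z + ψ = 140.05 + 9.58 = 149.63 m.
Total head at OW-9: h = 142.94 m (water level in the piezometer is the total head).
Head difference: h(OW-8) − h(OW-9) = 149.63 − 142.94 = 6.69 m.
Hydraulic gradient: i = |Δh| / L = 6.69 / 1678 = 0.00399.
Flow is from higher to lower head: from OW-8 toward OW-9, i.e. toward the west.

i ≈ 0.00399; groundwater flows toward the west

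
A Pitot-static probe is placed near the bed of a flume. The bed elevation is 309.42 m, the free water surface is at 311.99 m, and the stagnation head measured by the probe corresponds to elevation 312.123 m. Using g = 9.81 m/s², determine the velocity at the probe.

v ≈ 1.62 m/s

Near the bed, under hydrostatic conditions, the piezometric head (z + ψ) equals the free-surface elevation, 311.99 m.
Velocity head = total − piezometric = 312.123 − 311.99 = 0.133 m.
v = √(2g·h_v) = √(2 × 9.81 × 0.133) = 1.62 m/s.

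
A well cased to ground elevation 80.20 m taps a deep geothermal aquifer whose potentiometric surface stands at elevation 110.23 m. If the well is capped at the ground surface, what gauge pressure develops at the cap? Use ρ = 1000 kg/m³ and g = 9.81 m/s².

Head above the cap: Δh = 110.23 − 80.20 = 30.03 m.
P = ρgΔh = 1000 × 9.81 × 30.03 = 294594 Pa ≈ 295 kPa.

P ≈ 295 kPa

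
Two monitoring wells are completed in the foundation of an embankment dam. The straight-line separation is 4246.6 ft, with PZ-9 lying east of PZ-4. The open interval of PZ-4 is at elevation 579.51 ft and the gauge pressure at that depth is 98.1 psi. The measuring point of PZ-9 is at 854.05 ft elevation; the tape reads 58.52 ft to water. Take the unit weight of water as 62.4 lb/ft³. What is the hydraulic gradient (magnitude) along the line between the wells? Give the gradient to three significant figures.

i ≈ 0.00244

Pressure head at PZ-4: ψ = 144·P/γ = 144 × 98.1 / 62.4 = 226.38 ft.
Total head at PZ-4: h = z + ψ = 579.51 + 226.38 = 805.89 ft.
Total head at PZ-9: h = 854.05 − 58.52 = 795.53 ft.
Head difference: h(PZ-4) − h(PZ-9) = 805.89 − 795.53 = 10.36 ft.
Hydraulic gradient: i = |Δh| / L = 10.36 / 4246.6 = 0.00244.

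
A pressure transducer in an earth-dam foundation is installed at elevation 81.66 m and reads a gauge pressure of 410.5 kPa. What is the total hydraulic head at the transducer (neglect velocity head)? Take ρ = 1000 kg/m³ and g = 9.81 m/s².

ψ = P/(ρg) = 410.5×1000 / (1000 × 9.81) = 41.85 m.
h = z + ψ = 81.66 + 41.85 = 123.51 m.

h ≈ 123.51 m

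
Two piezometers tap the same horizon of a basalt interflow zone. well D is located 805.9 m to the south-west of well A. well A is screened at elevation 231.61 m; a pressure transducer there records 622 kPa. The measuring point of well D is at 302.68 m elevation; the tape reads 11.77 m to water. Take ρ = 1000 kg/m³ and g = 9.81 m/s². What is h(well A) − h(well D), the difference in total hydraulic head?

Pressure head at well A: ψ = P/(ρg) = 622×1000 / (1000 × 9.81) = 63.40 m.
Total head at well A: h = z + ψ = 231.61 + 63.40 = 295.01 m.
Total head at well D: h = 302.68 − 11.77 = 290.91 m.
Head difference: h(well A) − h(well D) = 295.01 − 290.91 = 4.10 m.

Δh ≈ 4.10 m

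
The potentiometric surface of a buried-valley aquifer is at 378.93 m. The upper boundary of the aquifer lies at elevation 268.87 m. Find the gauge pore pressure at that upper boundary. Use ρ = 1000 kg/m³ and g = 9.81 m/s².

Pressure head at the aquifer top: ψ = h − z = 378.93 − 268.87 = 110.06 m.
P = ρgψ = 1000 × 9.81 × 110.06 = 1079689 Pa ≈ 1080 kPa.

P ≈ 1080 kPa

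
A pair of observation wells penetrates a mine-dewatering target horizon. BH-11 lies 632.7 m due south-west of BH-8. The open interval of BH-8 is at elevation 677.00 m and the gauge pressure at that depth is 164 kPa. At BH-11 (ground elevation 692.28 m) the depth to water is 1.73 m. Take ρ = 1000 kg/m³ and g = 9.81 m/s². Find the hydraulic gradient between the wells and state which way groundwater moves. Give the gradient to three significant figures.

Pressure head at BH-8: ψ = P/(ρg) = 164×1000 / (1000 × 9.81) = 16.72 m.
Total head at BH-8: h = z + ψ = 677.00 + 16.72 = 693.72 m.
Total head at BH-11: h = 692.28 − 1.73 = 690.55 m.
Head difference: h(BH-8) − h(BH-11) = 693.72 − 690.55 = 3.17 m.
Hydraulic gradient: i = |Δh| / L = 3.17 / 632.7 = 0.00501.
Flow is from higher to lower head: from BH-8 toward BH-11, i.e. toward the south-west.

i ≈ 0.00501; groundwater flows toward the south-west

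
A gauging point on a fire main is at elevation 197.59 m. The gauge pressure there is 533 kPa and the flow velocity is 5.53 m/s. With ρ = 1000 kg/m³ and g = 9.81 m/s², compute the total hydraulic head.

h ≈ 253.48 m

Pressure head ψ = P/(ρg) = 533×1000 / (1000 × 9.81) = 54.33 m.
Velocity head = v²/(2g) = 5.53² / (2 × 9.81) = 1.559 m.
h = z + ψ + v²/(2g) = 197.59 + 54.33 + 1.559 = 253.48 m.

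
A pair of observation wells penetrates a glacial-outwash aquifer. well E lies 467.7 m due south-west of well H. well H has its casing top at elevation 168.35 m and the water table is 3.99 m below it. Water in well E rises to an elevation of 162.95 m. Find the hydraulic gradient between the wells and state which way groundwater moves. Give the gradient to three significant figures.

Total head at well H: h = 168.35 − 3.99 = 164.36 m.
Total head at well E: h = 162.95 m (water level in the piezometer is the total head).
Head difference: h(well H) − h(well E) = 164.36 − 162.95 = 1.41 m.
Hydraulic gradient: i = |Δh| / L = 1.41 / 467.7 = 0.00301.
Flow is from higher to lower head: from well H toward well E, i.e. toward the south-west.

i ≈ 0.00301; groundwater flows toward the south-west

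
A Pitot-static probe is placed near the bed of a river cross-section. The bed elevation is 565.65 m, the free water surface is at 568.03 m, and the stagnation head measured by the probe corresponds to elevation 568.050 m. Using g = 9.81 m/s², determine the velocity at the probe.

Near the bed, under hydrostatic conditions, the piezometric head (z + ψ) equals the free-surface elevation, 568.03 m.
Velocity head = total − piezometric = 568.050 − 568.03 = 0.020 m.
v = √(2g·h_v) = √(2 × 9.81 × 0.020) = 0.626 m/s.

v ≈ 0.626 m/s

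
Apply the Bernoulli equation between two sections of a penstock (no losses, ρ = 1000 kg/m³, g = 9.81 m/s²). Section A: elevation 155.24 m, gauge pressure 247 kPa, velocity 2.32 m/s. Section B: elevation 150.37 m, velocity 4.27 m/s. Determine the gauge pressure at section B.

P₂ ≈ 288 kPa

Pressure head at A: ψ₁ = P₁/(ρg) = 247×1000 / (1000 × 9.81) = 25.18 m.
Velocity heads: v₁²/2g = 2.32²/19.62 = 0.274 m; v₂²/2g = 4.27²/19.62 = 0.929 m.
Total head H = z₁ + ψ₁ + v₁²/2g = 155.24 + 25.18 + 0.274 = 180.69 m.
ψ₂ = H − z₂ − v₂²/2g = 180.69 − 150.37 − 0.929 = 29.39 m.
P₂ = ρgψ₂ = 1000 × 9.81 × 29.39 ≈ 288 kPa.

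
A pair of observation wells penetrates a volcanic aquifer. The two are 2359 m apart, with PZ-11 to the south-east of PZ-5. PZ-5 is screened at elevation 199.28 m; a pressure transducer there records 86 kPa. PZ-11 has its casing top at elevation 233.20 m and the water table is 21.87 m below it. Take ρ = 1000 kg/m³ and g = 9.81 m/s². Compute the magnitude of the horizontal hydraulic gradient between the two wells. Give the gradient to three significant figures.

i ≈ 0.00139

Pressure head at PZ-5: ψ = P/(ρg) = 86×1000 / (1000 × 9.81) = 8.77 m.
Total head at PZ-5: h = z + ψ = 199.28 + 8.77 = 208.05 m.
Total head at PZ-11: h = 233.20 − 21.87 = 211.33 m.
Head difference: h(PZ-5) − h(PZ-11) = 208.05 − 211.33 = -3.28 m.
Hydraulic gradient: i = |Δh| / L = 3.28 / 2359 = 0.00139.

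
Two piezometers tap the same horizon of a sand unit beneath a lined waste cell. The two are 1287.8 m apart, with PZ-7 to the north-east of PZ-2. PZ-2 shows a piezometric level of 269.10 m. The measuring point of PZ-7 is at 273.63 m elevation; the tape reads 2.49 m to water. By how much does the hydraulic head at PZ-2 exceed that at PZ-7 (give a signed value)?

Total head at PZ-2: h = 269.10 m (water level in the piezometer is the total head).
Total head at PZ-7: h = 273.63 − 2.49 = 271.14 m.
Head difference: h(PZ-2) − h(PZ-7) = 269.10 − 271.14 = -2.04 m.

Δh ≈ -2.04 m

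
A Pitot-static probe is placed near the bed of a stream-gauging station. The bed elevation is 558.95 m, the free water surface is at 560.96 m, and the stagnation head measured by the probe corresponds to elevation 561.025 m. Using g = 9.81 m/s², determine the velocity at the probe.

v ≈ 1.13 m/s

Near the bed, under hydrostatic conditions, the piezometric head (z + ψ) equals the free-surface elevation, 560.96 m.
Velocity head = total − piezometric = 561.025 − 560.96 = 0.065 m.
v = √(2g·h_v) = √(2 × 9.81 × 0.065) = 1.13 m/s.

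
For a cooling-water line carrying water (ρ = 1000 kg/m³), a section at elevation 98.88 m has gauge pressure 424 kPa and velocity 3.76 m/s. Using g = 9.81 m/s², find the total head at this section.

Pressure head ψ = P/(ρg) = 424×1000 / (1000 × 9.81) = 43.22 m.
Velocity head = v²/(2g) = 3.76² / (2 × 9.81) = 0.721 m.
h = z + ψ + v²/(2g) = 98.88 + 43.22 + 0.721 = 142.82 m.

h ≈ 142.82 m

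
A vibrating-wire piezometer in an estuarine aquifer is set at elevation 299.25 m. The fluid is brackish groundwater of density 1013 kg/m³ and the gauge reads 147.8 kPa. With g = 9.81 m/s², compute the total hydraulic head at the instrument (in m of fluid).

h ≈ 314.12 m

ψ = P/(ρg) = 147.8×1000 / (1013 × 9.81) = 14.87 m.
h = z + ψ = 299.25 + 14.87 = 314.12 m.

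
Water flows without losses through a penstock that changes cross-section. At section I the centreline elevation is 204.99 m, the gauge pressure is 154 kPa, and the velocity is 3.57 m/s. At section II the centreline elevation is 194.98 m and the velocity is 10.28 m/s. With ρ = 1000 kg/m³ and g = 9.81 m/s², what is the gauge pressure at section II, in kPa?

P₂ ≈ 206 kPa

Pressure head at I: ψ₁ = P₁/(ρg) = 154×1000 / (1000 × 9.81) = 15.70 m.
Velocity heads: v₁²/2g = 3.57²/19.62 = 0.650 m; v₂²/2g = 10.28²/19.62 = 5.386 m.
Total head H = z₁ + ψ₁ + v₁²/2g = 204.99 + 15.70 + 0.650 = 221.34 m.
ψ₂ = H − z₂ − v₂²/2g = 221.34 − 194.98 − 5.386 = 20.97 m.
P₂ = ρgψ₂ = 1000 × 9.81 × 20.97 ≈ 206 kPa.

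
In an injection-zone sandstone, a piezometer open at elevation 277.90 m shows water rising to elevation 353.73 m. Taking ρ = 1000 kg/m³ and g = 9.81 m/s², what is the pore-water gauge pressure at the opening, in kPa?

Pressure head ψ = h − z = 353.73 − 277.90 = 75.83 m.
P = ρgψ = 1000 × 9.81 × 75.83 = 743892 Pa ≈ 744 kPa.

P ≈ 744 kPa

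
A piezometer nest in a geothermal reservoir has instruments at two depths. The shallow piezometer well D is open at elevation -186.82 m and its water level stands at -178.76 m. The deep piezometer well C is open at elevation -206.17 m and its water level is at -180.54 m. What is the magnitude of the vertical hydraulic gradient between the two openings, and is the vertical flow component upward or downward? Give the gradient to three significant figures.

Total head at well D: h = -178.76 m (water level in the standpipe).
Total head at well C: h = -180.54 m.
Δh = h(well D) − h(well C) = -178.76 − (-180.54) = 1.78 m.
Vertical separation Δz = -186.82 − (-206.17) = 19.35 m.
|i_v| = |Δh| / Δz = 1.78 / 19.35 = 0.0920.
Head is higher in the shallow piezometer, so vertical flow is downward (recharge condition).

|i_v| ≈ 0.0920; vertical flow is downward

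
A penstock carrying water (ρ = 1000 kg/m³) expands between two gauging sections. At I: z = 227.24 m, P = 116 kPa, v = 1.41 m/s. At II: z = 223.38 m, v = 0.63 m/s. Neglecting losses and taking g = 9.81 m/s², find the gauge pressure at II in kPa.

P₂ ≈ 155 kPa

Pressure head at I: ψ₁ = P₁/(ρg) = 116×1000 / (1000 × 9.81) = 11.82 m.
Velocity heads: v₁²/2g = 1.41²/19.62 = 0.101 m; v₂²/2g = 0.63²/19.62 = 0.020 m.
Total head H = z₁ + ψ₁ + v₁²/2g = 227.24 + 11.82 + 0.101 = 239.16 m.
ψ₂ = H − z₂ − v₂²/2g = 239.16 − 223.38 − 0.020 = 15.76 m.
P₂ = ρgψ₂ = 1000 × 9.81 × 15.76 ≈ 155 kPa.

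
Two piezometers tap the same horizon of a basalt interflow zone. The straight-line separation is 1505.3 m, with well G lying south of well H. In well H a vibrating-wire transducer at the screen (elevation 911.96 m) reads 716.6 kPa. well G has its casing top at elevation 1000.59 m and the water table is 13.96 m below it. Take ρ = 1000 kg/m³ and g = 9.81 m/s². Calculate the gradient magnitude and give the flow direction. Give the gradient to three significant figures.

i ≈ 0.00108; groundwater flows toward the north

Pressure head at well H: ψ = P/(ρg) = 716.6×1000 / (1000 × 9.81) = 73.05 m.
Total head at well H: h = z + ψ = 911.96 + 73.05 = 985.01 m.
Total head at well G: h = 1000.59 − 13.96 = 986.63 m.
Head difference: h(well H) − h(well G) = 985.01 − 986.63 = -1.62 m.
Hydraulic gradient: i = |Δh| / L = 1.62 / 1505.3 = 0.00108.
Flow is from higher to lower head: from well G toward well H, i.e. toward the north.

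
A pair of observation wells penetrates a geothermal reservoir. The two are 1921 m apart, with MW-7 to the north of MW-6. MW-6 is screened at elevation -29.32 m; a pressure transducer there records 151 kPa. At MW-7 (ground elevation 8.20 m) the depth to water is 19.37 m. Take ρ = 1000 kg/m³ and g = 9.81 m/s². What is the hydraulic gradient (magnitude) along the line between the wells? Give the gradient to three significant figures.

i ≈ 0.00144

Pressure head at MW-6: ψ = P/(ρg) = 151×1000 / (1000 × 9.81) = 15.39 m.
Total head at MW-6: h = z + ψ = -29.32 + 15.39 = -13.93 m.
Total head at MW-7: h = 8.20 − 19.37 = -11.17 m.
Head difference: h(MW-6) − h(MW-7) = -13.93 − (-11.17) = -2.76 m.
Hydraulic gradient: i = |Δh| / L = 2.76 / 1921 = 0.00144.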